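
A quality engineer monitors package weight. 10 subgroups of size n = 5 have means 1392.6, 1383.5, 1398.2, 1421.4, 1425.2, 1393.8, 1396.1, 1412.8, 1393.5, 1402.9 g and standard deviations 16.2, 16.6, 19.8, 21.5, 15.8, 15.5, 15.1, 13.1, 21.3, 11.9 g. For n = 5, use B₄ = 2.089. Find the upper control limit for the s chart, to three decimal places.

34.845

s̄ = (16.2 + 16.6 + 19.8 + 21.5 + 15.8 + 15.5 + 15.1 + 13.1 + 21.3 + 11.9) / 10 = 16.6800
UCL_s = B₄·s̄ = 2.089 × 16.6800 = 34.8445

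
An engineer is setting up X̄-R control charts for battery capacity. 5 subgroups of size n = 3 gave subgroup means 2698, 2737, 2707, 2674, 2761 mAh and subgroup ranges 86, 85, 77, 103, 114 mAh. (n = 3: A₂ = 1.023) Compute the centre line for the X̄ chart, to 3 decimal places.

2715.400

X̄̄ = (2698 + 2737 + 2707 + 2674 + 2761) / 5 = 13577.0000 / 5 = 2715.4000
CL = X̄̄ = 2715.4000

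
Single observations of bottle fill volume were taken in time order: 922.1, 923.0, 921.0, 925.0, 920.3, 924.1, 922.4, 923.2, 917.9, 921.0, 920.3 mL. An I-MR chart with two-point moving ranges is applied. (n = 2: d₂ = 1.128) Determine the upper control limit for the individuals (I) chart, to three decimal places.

929.026

X̄ = (922.1 + 923.0 + 921.0 + 925.0 + 920.3 + 924.1 + 922.4 + 923.2 + 917.9 + 921.0 + 920.3) / 11 = 921.8455
Moving ranges: 0.9, 2.0, 4.0, 4.7, 3.8, 1.7, 0.8, 5.3, 3.1, 0.7; M̄R̄ = 27.0000 / 10 = 2.7000
UCL = X̄ + 3·M̄R̄/d₂ = 921.8455 + 3 × 2.7000 / 1.128 = 929.0263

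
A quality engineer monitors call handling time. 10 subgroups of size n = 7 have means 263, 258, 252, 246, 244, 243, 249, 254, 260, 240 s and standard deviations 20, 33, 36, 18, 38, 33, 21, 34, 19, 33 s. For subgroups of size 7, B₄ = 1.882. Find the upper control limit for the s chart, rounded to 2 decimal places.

s̄ = (20 + 33 + 36 + 18 + 38 + 33 + 21 + 34 + 19 + 33) / 10 = 28.5000
UCL_s = B₄·s̄ = 1.882 × 28.5000 = 53.6370

53.64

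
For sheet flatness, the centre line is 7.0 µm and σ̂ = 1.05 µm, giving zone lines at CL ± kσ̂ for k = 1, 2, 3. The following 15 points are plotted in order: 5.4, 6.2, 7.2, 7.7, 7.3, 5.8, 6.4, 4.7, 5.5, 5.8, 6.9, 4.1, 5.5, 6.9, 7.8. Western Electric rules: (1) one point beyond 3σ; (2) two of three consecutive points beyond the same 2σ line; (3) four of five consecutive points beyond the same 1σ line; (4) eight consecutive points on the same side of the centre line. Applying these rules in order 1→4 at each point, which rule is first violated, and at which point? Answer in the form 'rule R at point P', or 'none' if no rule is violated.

rule 3 at point 10

Zone of each point (C = within 1σ̂, B = 1σ̂–2σ̂, A = 2σ̂–3σ̂, * = beyond 3σ̂; sign = side of CL): 1:-B, 2:-C, 3:+C, 4:+C, 5:+C, 6:-B, 7:-C, 8:-A, 9:-B, 10:-B, 11:-C, 12:-A, 13:-B, 14:-C, 15:+C
Rule 3 (four of five consecutive points beyond the same 1σ limit) is satisfied at point 10.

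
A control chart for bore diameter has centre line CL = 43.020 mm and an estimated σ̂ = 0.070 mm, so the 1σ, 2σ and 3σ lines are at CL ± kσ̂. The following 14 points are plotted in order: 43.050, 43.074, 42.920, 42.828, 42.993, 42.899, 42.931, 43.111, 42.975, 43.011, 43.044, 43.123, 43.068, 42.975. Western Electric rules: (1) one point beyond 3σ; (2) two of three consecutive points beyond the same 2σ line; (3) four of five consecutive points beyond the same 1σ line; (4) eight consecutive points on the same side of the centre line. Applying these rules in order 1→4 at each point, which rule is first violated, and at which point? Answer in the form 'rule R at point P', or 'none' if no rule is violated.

Zone of each point (C = within 1σ̂, B = 1σ̂–2σ̂, A = 2σ̂–3σ̂, * = beyond 3σ̂; sign = side of CL): 1:+C, 2:+C, 3:-B, 4:-A, 5:-C, 6:-B, 7:-B, 8:+B, 9:-C, 10:-C, 11:+C, 12:+B, 13:+C, 14:-C
Rule 3 (four of five consecutive points beyond the same 1σ limit) is satisfied at point 7.

rule 3 at point 7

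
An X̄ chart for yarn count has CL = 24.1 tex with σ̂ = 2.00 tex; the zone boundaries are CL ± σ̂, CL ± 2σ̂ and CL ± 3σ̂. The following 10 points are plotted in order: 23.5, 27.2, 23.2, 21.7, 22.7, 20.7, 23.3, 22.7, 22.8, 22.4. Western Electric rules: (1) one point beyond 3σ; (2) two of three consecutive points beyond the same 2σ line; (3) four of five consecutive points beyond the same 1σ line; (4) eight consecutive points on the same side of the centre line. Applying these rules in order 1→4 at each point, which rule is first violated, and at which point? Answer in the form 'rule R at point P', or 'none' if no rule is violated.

Zone of each point (C = within 1σ̂, B = 1σ̂–2σ̂, A = 2σ̂–3σ̂, * = beyond 3σ̂; sign = side of CL): 1:-C, 2:+B, 3:-C, 4:-B, 5:-C, 6:-B, 7:-C, 8:-C, 9:-C, 10:-C
Rule 4 (eight consecutive points on the same side of the centre line) is satisfied at point 10.

rule 4 at point 10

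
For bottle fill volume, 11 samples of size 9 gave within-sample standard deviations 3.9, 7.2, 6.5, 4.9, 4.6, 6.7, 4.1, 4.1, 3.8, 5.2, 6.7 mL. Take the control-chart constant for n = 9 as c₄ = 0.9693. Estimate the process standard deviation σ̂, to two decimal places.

5.41

s̄ = (3.9 + 7.2 + 6.5 + 4.9 + 4.6 + 6.7 + 4.1 + 4.1 + 3.8 + 5.2 + 6.7) / 11 = 5.2455
σ̂ = s̄ / c₄ = 5.2455 / 0.9693 = 5.4116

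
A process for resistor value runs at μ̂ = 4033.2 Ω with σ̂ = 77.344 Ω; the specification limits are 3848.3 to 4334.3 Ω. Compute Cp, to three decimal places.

1.047

Cp = (USL − LSL) / (6σ̂) = (4334.3 − 3848.3) / (6 × 77.344) = 486.0000 / 464.0640 = 1.0473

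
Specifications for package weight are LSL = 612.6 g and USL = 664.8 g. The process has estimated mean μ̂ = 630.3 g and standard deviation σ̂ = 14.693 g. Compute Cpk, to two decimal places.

Cpu = (USL − μ̂) / (3σ̂) = (664.8 − 630.3) / (3 × 14.693) = 0.7827; Cpl = (μ̂ − LSL) / (3σ̂) = (630.3 − 612.6) / (3 × 14.693) = 0.4016; Cpk = min(Cpu, Cpl) = 0.4016

0.40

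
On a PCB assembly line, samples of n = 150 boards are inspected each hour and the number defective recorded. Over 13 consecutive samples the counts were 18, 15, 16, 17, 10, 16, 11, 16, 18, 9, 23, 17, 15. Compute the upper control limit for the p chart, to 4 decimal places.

p̄ = Σdᵢ / (k·n) = 201 / (13 × 150) = 0.10308
UCL = p̄ + 3·√(p̄(1−p̄)/n) = 0.10308 + 3 × √(0.10308×0.89692/150) = 0.10308 + 3 × 0.02483 = 0.17756

0.1776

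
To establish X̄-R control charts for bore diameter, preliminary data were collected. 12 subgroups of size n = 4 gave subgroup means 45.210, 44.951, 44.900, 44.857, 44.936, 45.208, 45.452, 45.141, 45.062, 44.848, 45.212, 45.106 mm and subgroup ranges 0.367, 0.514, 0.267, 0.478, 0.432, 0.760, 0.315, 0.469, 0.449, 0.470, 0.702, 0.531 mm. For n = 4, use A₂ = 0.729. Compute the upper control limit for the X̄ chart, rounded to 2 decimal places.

X̄̄ = (45.210 + 44.951 + 44.900 + 44.857 + 44.936 + 45.208 + 45.452 + 45.141 + 45.062 + 44.848 + 45.212 + 45.106) / 12 = 540.8830 / 12 = 45.0736
R̄ = (0.367 + 0.514 + 0.267 + 0.478 + 0.432 + 0.760 + 0.315 + 0.469 + 0.449 + 0.470 + 0.702 + 0.531) / 12 = 5.7540 / 12 = 0.4795
UCL = X̄̄ + A₂·R̄ = 45.0736 + 0.729 × 0.4795 = 45.4231

45.42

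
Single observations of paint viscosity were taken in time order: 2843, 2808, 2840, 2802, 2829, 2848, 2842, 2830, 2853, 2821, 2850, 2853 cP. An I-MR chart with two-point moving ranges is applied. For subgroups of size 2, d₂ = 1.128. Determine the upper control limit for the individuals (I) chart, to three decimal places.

X̄ = (2843 + 2808 + 2840 + 2802 + 2829 + 2848 + 2842 + 2830 + 2853 + 2821 + 2850 + 2853) / 12 = 2834.9167
Moving ranges: 35, 32, 38, 27, 19, 6, 12, 23, 32, 29, 3; M̄R̄ = 256.0000 / 11 = 23.2727
UCL = X̄ + 3·M̄R̄/d₂ = 2834.9167 + 3 × 23.2727 / 1.128 = 2896.8122

2896.812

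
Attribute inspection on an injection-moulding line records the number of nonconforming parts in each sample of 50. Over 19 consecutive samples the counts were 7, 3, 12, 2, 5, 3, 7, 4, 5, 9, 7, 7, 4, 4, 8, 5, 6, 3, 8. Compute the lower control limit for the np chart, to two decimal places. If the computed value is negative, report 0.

0.00

p̄ = Σdᵢ / (k·n) = 109 / (19 × 50) = 0.11474
LCL = np̄ − 3·√(np̄(1−p̄)) = 5.7368 − 3 × 2.2536 = -1.0239 → 0 (negative, so LCL = 0)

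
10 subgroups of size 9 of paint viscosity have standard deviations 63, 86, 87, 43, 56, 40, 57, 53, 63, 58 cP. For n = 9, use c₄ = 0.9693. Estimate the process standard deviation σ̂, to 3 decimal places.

62.519

s̄ = (63 + 86 + 87 + 43 + 56 + 40 + 57 + 53 + 63 + 58) / 10 = 60.6000
σ̂ = s̄ / c₄ = 60.6000 / 0.9693 = 62.5193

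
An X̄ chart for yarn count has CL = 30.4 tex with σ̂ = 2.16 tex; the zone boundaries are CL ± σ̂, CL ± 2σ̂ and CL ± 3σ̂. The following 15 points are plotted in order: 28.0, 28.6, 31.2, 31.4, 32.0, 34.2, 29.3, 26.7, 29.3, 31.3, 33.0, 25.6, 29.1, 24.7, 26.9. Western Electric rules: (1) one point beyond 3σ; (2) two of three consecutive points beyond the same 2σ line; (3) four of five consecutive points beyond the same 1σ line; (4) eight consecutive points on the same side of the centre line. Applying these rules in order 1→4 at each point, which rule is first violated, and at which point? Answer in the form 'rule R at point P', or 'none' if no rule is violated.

rule 2 at point 14

Zone of each point (C = within 1σ̂, B = 1σ̂–2σ̂, A = 2σ̂–3σ̂, * = beyond 3σ̂; sign = side of CL): 1:-B, 2:-C, 3:+C, 4:+C, 5:+C, 6:+B, 7:-C, 8:-B, 9:-C, 10:+C, 11:+B, 12:-A, 13:-C, 14:-A, 15:-B
Rule 2 (two of three consecutive points beyond the same 2σ limit) is satisfied at point 14.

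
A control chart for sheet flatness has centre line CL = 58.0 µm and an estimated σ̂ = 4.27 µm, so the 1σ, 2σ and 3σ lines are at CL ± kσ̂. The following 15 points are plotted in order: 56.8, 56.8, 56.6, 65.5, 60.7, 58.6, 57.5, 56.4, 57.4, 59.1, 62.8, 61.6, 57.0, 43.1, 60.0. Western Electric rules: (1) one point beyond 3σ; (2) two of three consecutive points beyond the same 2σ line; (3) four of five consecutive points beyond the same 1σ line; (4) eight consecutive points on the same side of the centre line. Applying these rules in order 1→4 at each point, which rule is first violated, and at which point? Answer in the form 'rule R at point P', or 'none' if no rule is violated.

Zone of each point (C = within 1σ̂, B = 1σ̂–2σ̂, A = 2σ̂–3σ̂, * = beyond 3σ̂; sign = side of CL): 1:-C, 2:-C, 3:-C, 4:+B, 5:+C, 6:+C, 7:-C, 8:-C, 9:-C, 10:+C, 11:+B, 12:+C, 13:-C, 14:-*, 15:+C
Rule 1 (one point beyond the 3σ limits) is satisfied at point 14.

rule 1 at point 14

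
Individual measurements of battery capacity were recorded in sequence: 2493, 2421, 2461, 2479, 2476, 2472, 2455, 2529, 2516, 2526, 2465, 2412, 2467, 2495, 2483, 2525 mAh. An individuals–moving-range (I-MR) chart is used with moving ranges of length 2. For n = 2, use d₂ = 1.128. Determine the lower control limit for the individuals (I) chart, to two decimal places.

X̄ = (2493 + 2421 + 2461 + 2479 + 2476 + 2472 + 2455 + 2529 + 2516 + 2526 + 2465 + 2412 + 2467 + 2495 + 2483 + 2525) / 16 = 2479.6875
Moving ranges: 72, 40, 18, 3, 4, 17, 74, 13, 10, 61, 53, 55, 28, 12, 42; M̄R̄ = 502.0000 / 15 = 33.4667
LCL = X̄ − 3·M̄R̄/d₂ = 2479.6875 − 3 × 33.4667 / 1.128 = 2390.6804

2390.68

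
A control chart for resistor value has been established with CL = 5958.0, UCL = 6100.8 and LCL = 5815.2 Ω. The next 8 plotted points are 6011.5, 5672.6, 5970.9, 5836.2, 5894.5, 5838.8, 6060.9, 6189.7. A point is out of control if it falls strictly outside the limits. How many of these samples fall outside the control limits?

Compare each point to [5815.2, 6100.8]: sample 2 = 5672.6 < LCL; sample 8 = 6189.7 > UCL.

2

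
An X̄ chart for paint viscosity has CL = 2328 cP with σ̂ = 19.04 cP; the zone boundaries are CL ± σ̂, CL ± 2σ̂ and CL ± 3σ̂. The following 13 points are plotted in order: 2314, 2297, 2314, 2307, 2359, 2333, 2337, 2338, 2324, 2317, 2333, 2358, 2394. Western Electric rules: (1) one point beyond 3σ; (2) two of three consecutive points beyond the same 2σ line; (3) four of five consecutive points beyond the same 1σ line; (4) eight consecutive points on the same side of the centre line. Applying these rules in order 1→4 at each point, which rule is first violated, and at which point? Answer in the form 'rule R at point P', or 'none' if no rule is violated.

rule 1 at point 13

Zone of each point (C = within 1σ̂, B = 1σ̂–2σ̂, A = 2σ̂–3σ̂, * = beyond 3σ̂; sign = side of CL): 1:-C, 2:-B, 3:-C, 4:-B, 5:+B, 6:+C, 7:+C, 8:+C, 9:-C, 10:-C, 11:+C, 12:+B, 13:+*
Rule 1 (one point beyond the 3σ limits) is satisfied at point 13.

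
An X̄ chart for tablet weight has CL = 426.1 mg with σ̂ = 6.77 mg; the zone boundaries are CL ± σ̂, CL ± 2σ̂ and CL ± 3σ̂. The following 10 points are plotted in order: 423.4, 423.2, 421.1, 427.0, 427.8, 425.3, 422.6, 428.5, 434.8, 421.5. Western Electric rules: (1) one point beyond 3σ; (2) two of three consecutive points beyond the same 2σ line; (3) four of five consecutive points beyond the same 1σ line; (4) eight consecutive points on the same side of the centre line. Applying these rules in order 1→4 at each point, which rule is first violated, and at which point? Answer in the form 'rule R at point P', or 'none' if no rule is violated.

none

Zone of each point (C = within 1σ̂, B = 1σ̂–2σ̂, A = 2σ̂–3σ̂, * = beyond 3σ̂; sign = side of CL): 1:-C, 2:-C, 3:-C, 4:+C, 5:+C, 6:-C, 7:-C, 8:+C, 9:+B, 10:-C
No rule fires across all 10 points.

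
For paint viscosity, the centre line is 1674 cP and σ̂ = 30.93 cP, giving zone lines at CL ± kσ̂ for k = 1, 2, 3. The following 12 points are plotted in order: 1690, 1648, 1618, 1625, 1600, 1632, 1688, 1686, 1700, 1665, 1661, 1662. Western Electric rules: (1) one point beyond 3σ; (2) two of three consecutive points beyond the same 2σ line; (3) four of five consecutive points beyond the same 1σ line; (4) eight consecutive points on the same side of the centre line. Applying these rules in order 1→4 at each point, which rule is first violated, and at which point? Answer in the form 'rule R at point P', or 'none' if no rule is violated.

Zone of each point (C = within 1σ̂, B = 1σ̂–2σ̂, A = 2σ̂–3σ̂, * = beyond 3σ̂; sign = side of CL): 1:+C, 2:-C, 3:-B, 4:-B, 5:-A, 6:-B, 7:+C, 8:+C, 9:+C, 10:-C, 11:-C, 12:-C
Rule 3 (four of five consecutive points beyond the same 1σ limit) is satisfied at point 6.

rule 3 at point 6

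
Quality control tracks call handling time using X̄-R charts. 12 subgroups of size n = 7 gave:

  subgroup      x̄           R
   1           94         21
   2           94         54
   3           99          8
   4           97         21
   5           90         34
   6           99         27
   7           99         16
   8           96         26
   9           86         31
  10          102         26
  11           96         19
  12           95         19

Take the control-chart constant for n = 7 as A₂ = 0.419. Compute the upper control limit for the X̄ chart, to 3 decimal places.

X̄̄ = (94 + 94 + 99 + 97 + 90 + 99 + 99 + 96 + 86 + 102 + 96 + 95) / 12 = 1147.0000 / 12 = 95.5833
R̄ = (21 + 54 + 8 + 21 + 34 + 27 + 16 + 26 + 31 + 26 + 19 + 19) / 12 = 302.0000 / 12 = 25.1667
UCL = X̄̄ + A₂·R̄ = 95.5833 + 0.419 × 25.1667 = 106.1282

106.128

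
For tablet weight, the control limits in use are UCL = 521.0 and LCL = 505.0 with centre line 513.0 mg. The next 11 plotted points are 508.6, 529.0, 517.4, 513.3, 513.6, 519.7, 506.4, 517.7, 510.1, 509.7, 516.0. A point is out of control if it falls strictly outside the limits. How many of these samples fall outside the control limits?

1

Compare each point to [505.0, 521.0]: sample 2 = 529.0 > UCL.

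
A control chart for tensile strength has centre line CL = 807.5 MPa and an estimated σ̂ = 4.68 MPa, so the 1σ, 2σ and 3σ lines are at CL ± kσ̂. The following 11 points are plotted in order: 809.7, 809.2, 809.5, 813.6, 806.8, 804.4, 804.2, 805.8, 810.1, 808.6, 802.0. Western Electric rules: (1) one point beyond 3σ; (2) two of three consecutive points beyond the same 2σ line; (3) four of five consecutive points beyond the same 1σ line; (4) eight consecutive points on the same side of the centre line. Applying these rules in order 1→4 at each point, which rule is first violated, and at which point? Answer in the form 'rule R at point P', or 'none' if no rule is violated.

none

Zone of each point (C = within 1σ̂, B = 1σ̂–2σ̂, A = 2σ̂–3σ̂, * = beyond 3σ̂; sign = side of CL): 1:+C, 2:+C, 3:+C, 4:+B, 5:-C, 6:-C, 7:-C, 8:-C, 9:+C, 10:+C, 11:-B
No rule fires across all 11 points.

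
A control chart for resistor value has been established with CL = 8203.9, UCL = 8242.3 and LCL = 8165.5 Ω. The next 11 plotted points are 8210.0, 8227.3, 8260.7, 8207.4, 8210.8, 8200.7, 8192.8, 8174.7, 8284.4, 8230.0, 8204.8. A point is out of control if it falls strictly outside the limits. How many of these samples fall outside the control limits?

Compare each point to [8165.5, 8242.3]: sample 3 = 8260.7 > UCL; sample 9 = 8284.4 > UCL.

2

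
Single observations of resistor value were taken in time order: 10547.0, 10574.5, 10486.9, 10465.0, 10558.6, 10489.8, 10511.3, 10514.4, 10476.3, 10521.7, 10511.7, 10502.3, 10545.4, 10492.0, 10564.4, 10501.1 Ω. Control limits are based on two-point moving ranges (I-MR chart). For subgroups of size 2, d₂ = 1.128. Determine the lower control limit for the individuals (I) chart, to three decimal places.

X̄ = (10547.0 + 10574.5 + 10486.9 + 10465.0 + 10558.6 + 10489.8 + 10511.3 + 10514.4 + 10476.3 + 10521.7 + 10511.7 + 10502.3 + 10545.4 + 10492.0 + 10564.4 + 10501.1) / 16 = 10516.4000
Moving ranges: 27.5, 87.6, 21.9, 93.6, 68.8, 21.5, 3.1, 38.1, 45.4, 10.0, 9.4, 43.1, 53.4, 72.4, 63.3; M̄R̄ = 659.1000 / 15 = 43.9400
LCL = X̄ − 3·M̄R̄/d₂ = 10516.4000 − 3 × 43.9400 / 1.128 = 10399.5383

10399.538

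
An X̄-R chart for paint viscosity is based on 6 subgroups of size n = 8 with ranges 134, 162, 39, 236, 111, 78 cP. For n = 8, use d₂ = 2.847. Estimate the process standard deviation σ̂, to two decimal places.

R̄ = (134 + 162 + 39 + 236 + 111 + 78) / 6 = 126.6667
σ̂ = R̄ / d₂ = 126.6667 / 2.847 = 44.4913

44.49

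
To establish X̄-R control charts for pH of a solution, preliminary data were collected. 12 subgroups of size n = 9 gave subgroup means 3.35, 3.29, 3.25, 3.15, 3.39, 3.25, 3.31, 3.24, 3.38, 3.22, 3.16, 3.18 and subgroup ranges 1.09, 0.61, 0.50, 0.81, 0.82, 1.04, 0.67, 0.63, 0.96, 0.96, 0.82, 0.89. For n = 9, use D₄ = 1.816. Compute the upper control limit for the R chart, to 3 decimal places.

R̄ = (1.09 + 0.61 + 0.50 + 0.81 + 0.82 + 1.04 + 0.67 + 0.63 + 0.96 + 0.96 + 0.82 + 0.89) / 12 = 9.8000 / 12 = 0.8167
UCL_R = D₄·R̄ = 1.816 × 0.8167 = 1.4831

1.483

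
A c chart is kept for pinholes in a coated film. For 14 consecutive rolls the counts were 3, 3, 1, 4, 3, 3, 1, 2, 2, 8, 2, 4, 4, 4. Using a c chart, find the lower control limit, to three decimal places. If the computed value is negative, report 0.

c̄ = (3 + 3 + 1 + 4 + 3 + 3 + 1 + 2 + 2 + 8 + 2 + 4 + 4 + 4) / 14 = 44 / 14 = 3.1429
LCL = c̄ − 3√c̄ = 3.1429 − 3 × 1.7728 = -2.1756 → 0 (cannot be negative)

0.000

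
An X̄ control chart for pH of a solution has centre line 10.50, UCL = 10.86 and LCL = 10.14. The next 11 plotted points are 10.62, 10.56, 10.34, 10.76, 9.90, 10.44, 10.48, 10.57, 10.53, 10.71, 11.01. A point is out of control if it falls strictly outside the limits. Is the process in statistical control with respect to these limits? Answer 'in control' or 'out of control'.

Compare each point to [10.14, 10.86]: sample 5 = 9.90 < LCL; sample 11 = 11.01 > UCL.

out of control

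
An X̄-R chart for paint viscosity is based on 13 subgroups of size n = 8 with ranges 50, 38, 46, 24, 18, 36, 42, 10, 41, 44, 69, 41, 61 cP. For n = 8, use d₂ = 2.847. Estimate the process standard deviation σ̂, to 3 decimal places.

R̄ = (50 + 38 + 46 + 24 + 18 + 36 + 42 + 10 + 41 + 44 + 69 + 41 + 61) / 13 = 40.0000
σ̂ = R̄ / d₂ = 40.0000 / 2.847 = 14.0499

14.050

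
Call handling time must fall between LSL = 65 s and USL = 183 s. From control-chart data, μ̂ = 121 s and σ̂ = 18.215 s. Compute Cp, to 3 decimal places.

Cp = (USL − LSL) / (6σ̂) = (183 − 65) / (6 × 18.215) = 118.0000 / 109.2900 = 1.0797

1.080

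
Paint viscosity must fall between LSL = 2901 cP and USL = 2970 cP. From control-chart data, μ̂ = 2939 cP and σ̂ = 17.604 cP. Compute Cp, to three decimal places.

Cp = (USL − LSL) / (6σ̂) = (2970 − 2901) / (6 × 17.604) = 69.0000 / 105.6240 = 0.6533

0.653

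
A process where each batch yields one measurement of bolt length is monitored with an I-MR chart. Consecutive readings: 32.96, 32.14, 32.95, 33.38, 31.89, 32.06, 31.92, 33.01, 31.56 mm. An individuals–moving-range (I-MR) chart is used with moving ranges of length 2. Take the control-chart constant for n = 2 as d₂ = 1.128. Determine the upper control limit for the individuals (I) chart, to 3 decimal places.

X̄ = (32.96 + 32.14 + 32.95 + 33.38 + 31.89 + 32.06 + 31.92 + 33.01 + 31.56) / 9 = 32.4300
Moving ranges: 0.82, 0.81, 0.43, 1.49, 0.17, 0.14, 1.09, 1.45; M̄R̄ = 6.4000 / 8 = 0.8000
UCL = X̄ + 3·M̄R̄/d₂ = 32.4300 + 3 × 0.8000 / 1.128 = 34.5577

34.558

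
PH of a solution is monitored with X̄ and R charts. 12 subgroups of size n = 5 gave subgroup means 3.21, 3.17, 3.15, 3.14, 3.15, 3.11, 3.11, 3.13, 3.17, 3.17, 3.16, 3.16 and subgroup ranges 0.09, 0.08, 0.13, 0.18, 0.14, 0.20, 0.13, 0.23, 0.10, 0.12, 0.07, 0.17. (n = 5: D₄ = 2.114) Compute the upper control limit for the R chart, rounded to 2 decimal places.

R̄ = (0.09 + 0.08 + 0.13 + 0.18 + 0.14 + 0.20 + 0.13 + 0.23 + 0.10 + 0.12 + 0.07 + 0.17) / 12 = 1.6400 / 12 = 0.1367
UCL_R = D₄·R̄ = 2.114 × 0.1367 = 0.2889

0.29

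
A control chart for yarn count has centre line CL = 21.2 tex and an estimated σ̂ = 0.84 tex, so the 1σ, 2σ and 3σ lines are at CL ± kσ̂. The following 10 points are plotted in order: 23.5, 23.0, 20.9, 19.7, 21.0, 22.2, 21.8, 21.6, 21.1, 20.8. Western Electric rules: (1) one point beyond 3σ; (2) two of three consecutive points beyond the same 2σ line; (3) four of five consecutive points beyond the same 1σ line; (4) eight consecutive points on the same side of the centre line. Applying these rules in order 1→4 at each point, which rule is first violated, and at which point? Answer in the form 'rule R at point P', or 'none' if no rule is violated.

rule 2 at point 2

Zone of each point (C = within 1σ̂, B = 1σ̂–2σ̂, A = 2σ̂–3σ̂, * = beyond 3σ̂; sign = side of CL): 1:+A, 2:+A, 3:-C, 4:-B, 5:-C, 6:+B, 7:+C, 8:+C, 9:-C, 10:-C
Rule 2 (two of three consecutive points beyond the same 2σ limit) is satisfied at point 2.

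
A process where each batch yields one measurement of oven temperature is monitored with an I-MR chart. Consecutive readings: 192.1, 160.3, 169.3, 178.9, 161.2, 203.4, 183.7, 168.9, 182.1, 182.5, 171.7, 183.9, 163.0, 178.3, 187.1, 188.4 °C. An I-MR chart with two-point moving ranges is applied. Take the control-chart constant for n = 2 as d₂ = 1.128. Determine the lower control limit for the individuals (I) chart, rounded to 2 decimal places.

138.05

X̄ = (192.1 + 160.3 + 169.3 + 178.9 + 161.2 + 203.4 + 183.7 + 168.9 + 182.1 + 182.5 + 171.7 + 183.9 + 163.0 + 178.3 + 187.1 + 188.4) / 16 = 178.4250
Moving ranges: 31.8, 9.0, 9.6, 17.7, 42.2, 19.7, 14.8, 13.2, 0.4, 10.8, 12.2, 20.9, 15.3, 8.8, 1.3; M̄R̄ = 227.7000 / 15 = 15.1800
LCL = X̄ − 3·M̄R̄/d₂ = 178.4250 − 3 × 15.1800 / 1.128 = 138.0527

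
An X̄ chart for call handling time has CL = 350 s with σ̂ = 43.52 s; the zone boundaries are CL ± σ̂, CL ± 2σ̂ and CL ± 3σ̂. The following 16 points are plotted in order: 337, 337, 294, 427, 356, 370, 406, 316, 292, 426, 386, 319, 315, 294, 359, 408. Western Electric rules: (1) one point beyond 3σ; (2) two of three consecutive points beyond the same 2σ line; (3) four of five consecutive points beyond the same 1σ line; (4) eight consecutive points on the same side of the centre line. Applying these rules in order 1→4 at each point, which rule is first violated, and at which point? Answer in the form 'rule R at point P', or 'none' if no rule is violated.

none

Zone of each point (C = within 1σ̂, B = 1σ̂–2σ̂, A = 2σ̂–3σ̂, * = beyond 3σ̂; sign = side of CL): 1:-C, 2:-C, 3:-B, 4:+B, 5:+C, 6:+C, 7:+B, 8:-C, 9:-B, 10:+B, 11:+C, 12:-C, 13:-C, 14:-B, 15:+C, 16:+B
No rule fires across all 16 points.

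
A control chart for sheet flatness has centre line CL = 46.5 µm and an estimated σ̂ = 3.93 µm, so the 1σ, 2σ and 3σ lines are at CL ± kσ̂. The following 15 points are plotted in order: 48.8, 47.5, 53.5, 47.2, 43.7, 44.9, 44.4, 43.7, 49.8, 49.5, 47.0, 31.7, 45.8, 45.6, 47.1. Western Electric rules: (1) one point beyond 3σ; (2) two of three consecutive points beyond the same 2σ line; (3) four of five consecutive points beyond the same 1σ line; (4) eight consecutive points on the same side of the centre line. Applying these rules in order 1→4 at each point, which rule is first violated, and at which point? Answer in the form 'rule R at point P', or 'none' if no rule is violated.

rule 1 at point 12

Zone of each point (C = within 1σ̂, B = 1σ̂–2σ̂, A = 2σ̂–3σ̂, * = beyond 3σ̂; sign = side of CL): 1:+C, 2:+C, 3:+B, 4:+C, 5:-C, 6:-C, 7:-C, 8:-C, 9:+C, 10:+C, 11:+C, 12:-*, 13:-C, 14:-C, 15:+C
Rule 1 (one point beyond the 3σ limits) is satisfied at point 12.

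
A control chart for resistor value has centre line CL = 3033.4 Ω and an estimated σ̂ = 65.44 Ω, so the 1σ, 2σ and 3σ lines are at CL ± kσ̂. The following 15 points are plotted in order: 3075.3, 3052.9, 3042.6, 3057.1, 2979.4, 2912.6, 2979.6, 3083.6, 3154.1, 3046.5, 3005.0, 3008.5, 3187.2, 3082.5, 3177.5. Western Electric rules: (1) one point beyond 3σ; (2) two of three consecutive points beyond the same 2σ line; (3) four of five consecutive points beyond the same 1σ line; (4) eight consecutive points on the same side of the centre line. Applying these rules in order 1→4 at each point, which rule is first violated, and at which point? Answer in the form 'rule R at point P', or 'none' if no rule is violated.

Zone of each point (C = within 1σ̂, B = 1σ̂–2σ̂, A = 2σ̂–3σ̂, * = beyond 3σ̂; sign = side of CL): 1:+C, 2:+C, 3:+C, 4:+C, 5:-C, 6:-B, 7:-C, 8:+C, 9:+B, 10:+C, 11:-C, 12:-C, 13:+A, 14:+C, 15:+A
Rule 2 (two of three consecutive points beyond the same 2σ limit) is satisfied at point 15.

rule 2 at point 15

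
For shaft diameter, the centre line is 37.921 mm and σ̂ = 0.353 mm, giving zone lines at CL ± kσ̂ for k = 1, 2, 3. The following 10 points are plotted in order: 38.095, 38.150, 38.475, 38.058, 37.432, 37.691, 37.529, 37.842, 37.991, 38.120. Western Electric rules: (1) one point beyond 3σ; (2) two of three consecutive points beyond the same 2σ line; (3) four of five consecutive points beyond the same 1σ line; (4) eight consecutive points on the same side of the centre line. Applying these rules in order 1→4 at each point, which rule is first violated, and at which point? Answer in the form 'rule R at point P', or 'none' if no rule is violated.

Zone of each point (C = within 1σ̂, B = 1σ̂–2σ̂, A = 2σ̂–3σ̂, * = beyond 3σ̂; sign = side of CL): 1:+C, 2:+C, 3:+B, 4:+C, 5:-B, 6:-C, 7:-B, 8:-C, 9:+C, 10:+C
No rule fires across all 10 points.

none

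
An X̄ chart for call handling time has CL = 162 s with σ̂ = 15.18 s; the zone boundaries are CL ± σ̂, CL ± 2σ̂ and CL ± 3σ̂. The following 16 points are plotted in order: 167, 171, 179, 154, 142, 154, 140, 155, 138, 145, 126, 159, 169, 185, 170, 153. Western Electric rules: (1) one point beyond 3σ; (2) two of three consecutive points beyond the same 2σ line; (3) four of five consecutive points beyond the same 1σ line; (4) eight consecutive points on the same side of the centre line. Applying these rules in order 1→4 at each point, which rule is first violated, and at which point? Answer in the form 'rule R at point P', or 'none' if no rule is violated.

Zone of each point (C = within 1σ̂, B = 1σ̂–2σ̂, A = 2σ̂–3σ̂, * = beyond 3σ̂; sign = side of CL): 1:+C, 2:+C, 3:+B, 4:-C, 5:-B, 6:-C, 7:-B, 8:-C, 9:-B, 10:-B, 11:-A, 12:-C, 13:+C, 14:+B, 15:+C, 16:-C
Rule 3 (four of five consecutive points beyond the same 1σ limit) is satisfied at point 11.

rule 3 at point 11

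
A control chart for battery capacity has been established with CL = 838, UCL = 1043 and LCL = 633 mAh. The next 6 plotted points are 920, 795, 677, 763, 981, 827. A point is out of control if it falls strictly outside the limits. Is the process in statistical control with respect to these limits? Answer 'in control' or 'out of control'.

in control

All 6 points lie within [633, 1043].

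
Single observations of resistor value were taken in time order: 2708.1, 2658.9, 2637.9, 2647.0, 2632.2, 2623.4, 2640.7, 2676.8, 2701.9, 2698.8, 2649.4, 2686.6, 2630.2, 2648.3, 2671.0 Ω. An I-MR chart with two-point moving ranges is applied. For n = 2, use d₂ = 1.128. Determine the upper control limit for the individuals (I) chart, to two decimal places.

X̄ = (2708.1 + 2658.9 + 2637.9 + 2647.0 + 2632.2 + 2623.4 + 2640.7 + 2676.8 + 2701.9 + 2698.8 + 2649.4 + 2686.6 + 2630.2 + 2648.3 + 2671.0) / 15 = 2660.7467
Moving ranges: 49.2, 21.0, 9.1, 14.8, 8.8, 17.3, 36.1, 25.1, 3.1, 49.4, 37.2, 56.4, 18.1, 22.7; M̄R̄ = 368.3000 / 14 = 26.3071
UCL = X̄ + 3·M̄R̄/d₂ = 2660.7467 + 3 × 26.3071 / 1.128 = 2730.7125

2730.71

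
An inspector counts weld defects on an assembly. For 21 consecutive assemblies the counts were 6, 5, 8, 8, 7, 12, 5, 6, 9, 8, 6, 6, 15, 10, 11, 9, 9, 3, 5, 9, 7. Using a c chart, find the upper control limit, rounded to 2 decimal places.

c̄ = (6 + 5 + 8 + 8 + 7 + 12 + 5 + 6 + 9 + 8 + 6 + 6 + 15 + 10 + 11 + 9 + 9 + 3 + 5 + 9 + 7) / 21 = 164 / 21 = 7.8095
UCL = c̄ + 3√c̄ = 7.8095 + 3 × √7.8095 = 7.8095 + 3 × 2.7946 = 16.1932

16.19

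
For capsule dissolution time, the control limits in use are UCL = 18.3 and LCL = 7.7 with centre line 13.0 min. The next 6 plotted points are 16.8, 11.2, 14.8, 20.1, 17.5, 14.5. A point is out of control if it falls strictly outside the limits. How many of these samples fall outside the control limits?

1

Compare each point to [7.7, 18.3]: sample 4 = 20.1 > UCL.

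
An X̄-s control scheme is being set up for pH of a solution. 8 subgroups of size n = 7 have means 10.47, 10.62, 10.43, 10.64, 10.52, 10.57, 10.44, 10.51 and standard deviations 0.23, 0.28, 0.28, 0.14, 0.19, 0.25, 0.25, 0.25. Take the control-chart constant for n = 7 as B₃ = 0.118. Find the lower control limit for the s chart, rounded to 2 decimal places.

s̄ = (0.23 + 0.28 + 0.28 + 0.14 + 0.19 + 0.25 + 0.25 + 0.25) / 8 = 0.2338
LCL_s = B₃·s̄ = 0.118 × 0.2338 = 0.0276

0.03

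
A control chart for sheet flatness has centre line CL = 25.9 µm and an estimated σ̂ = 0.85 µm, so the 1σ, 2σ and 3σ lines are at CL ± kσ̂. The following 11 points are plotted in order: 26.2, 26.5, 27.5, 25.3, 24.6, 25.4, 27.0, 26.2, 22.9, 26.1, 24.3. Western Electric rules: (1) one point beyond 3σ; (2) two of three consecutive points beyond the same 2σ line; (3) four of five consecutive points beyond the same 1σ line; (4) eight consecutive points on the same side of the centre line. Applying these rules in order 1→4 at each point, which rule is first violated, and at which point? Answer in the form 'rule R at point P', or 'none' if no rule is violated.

rule 1 at point 9

Zone of each point (C = within 1σ̂, B = 1σ̂–2σ̂, A = 2σ̂–3σ̂, * = beyond 3σ̂; sign = side of CL): 1:+C, 2:+C, 3:+B, 4:-C, 5:-B, 6:-C, 7:+B, 8:+C, 9:-*, 10:+C, 11:-B
Rule 1 (one point beyond the 3σ limits) is satisfied at point 9.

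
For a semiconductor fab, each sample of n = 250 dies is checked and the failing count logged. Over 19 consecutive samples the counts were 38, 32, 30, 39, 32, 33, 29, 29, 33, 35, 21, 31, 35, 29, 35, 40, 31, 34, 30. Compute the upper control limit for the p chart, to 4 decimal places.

0.1934

p̄ = Σdᵢ / (k·n) = 616 / (19 × 250) = 0.12968
UCL = p̄ + 3·√(p̄(1−p̄)/n) = 0.12968 + 3 × √(0.12968×0.87032/250) = 0.12968 + 3 × 0.02125 = 0.19343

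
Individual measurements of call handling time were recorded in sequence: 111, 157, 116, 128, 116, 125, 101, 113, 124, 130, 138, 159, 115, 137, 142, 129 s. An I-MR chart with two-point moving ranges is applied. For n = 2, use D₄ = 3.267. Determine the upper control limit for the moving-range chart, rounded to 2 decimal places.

Moving ranges: 46, 41, 12, 12, 9, 24, 12, 11, 6, 8, 21, 44, 22, 5, 13; M̄R̄ = 286.0000 / 15 = 19.0667
UCL_MR = D₄·M̄R̄ = 3.267 × 19.0667 = 62.2908

62.29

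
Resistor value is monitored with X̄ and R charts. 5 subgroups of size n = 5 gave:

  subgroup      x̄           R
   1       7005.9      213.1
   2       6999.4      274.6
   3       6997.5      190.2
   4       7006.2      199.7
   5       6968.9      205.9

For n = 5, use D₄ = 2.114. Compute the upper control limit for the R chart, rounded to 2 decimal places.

R̄ = (213.1 + 274.6 + 190.2 + 199.7 + 205.9) / 5 = 1083.5000 / 5 = 216.7000
UCL_R = D₄·R̄ = 2.114 × 216.7000 = 458.1038

458.10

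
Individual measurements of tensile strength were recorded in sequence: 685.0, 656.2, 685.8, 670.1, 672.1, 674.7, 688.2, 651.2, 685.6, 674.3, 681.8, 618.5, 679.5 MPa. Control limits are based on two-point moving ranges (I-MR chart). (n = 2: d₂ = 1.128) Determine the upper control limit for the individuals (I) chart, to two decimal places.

738.97

X̄ = (685.0 + 656.2 + 685.8 + 670.1 + 672.1 + 674.7 + 688.2 + 651.2 + 685.6 + 674.3 + 681.8 + 618.5 + 679.5) / 13 = 671.0000
Moving ranges: 28.8, 29.6, 15.7, 2.0, 2.6, 13.5, 37.0, 34.4, 11.3, 7.5, 63.3, 61.0; M̄R̄ = 306.7000 / 12 = 25.5583
UCL = X̄ + 3·M̄R̄/d₂ = 671.0000 + 3 × 25.5583 / 1.128 = 738.9743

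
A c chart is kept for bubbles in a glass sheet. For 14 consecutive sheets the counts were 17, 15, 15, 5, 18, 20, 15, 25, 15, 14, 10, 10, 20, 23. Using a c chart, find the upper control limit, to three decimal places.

27.803

c̄ = (17 + 15 + 15 + 5 + 18 + 20 + 15 + 25 + 15 + 14 + 10 + 10 + 20 + 23) / 14 = 222 / 14 = 15.8571
UCL = c̄ + 3√c̄ = 15.8571 + 3 × √15.8571 = 15.8571 + 3 × 3.9821 = 27.8035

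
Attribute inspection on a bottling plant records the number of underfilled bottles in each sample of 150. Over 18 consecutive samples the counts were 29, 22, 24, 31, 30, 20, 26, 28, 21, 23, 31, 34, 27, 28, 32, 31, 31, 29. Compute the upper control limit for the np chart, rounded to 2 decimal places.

41.85

p̄ = Σdᵢ / (k·n) = 497 / (18 × 150) = 0.18407
UCL = np̄ + 3·√(np̄(1−p̄)) = 27.6111 + 3 × √(27.6111×0.81593) = 27.6111 + 3 × 4.7464 = 41.8504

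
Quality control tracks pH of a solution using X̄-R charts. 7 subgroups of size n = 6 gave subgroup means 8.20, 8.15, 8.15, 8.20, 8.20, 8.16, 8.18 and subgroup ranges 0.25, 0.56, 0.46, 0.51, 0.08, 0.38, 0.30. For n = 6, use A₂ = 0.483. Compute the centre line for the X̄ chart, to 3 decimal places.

X̄̄ = (8.20 + 8.15 + 8.15 + 8.20 + 8.20 + 8.16 + 8.18) / 7 = 57.2400 / 7 = 8.1771
CL = X̄̄ = 8.1771

8.177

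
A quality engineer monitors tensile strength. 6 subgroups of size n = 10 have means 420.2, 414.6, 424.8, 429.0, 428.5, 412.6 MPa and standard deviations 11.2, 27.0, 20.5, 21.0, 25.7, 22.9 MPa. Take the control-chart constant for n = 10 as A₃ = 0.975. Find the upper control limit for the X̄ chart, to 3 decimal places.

442.465

X̄̄ = (420.2 + 414.6 + 424.8 + 429.0 + 428.5 + 412.6) / 6 = 421.6167
s̄ = (11.2 + 27.0 + 20.5 + 21.0 + 25.7 + 22.9) / 6 = 21.3833
UCL = X̄̄ + A₃·s̄ = 421.6167 + 0.975 × 21.3833 = 442.4654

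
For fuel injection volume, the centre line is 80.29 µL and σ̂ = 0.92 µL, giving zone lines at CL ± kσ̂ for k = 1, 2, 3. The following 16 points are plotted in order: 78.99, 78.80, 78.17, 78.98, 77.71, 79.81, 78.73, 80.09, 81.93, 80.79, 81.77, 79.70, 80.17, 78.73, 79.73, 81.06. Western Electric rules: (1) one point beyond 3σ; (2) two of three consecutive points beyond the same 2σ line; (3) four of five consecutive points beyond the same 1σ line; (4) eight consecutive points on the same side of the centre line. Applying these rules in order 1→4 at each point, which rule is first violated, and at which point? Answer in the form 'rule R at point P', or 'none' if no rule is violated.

Zone of each point (C = within 1σ̂, B = 1σ̂–2σ̂, A = 2σ̂–3σ̂, * = beyond 3σ̂; sign = side of CL): 1:-B, 2:-B, 3:-A, 4:-B, 5:-A, 6:-C, 7:-B, 8:-C, 9:+B, 10:+C, 11:+B, 12:-C, 13:-C, 14:-B, 15:-C, 16:+C
Rule 3 (four of five consecutive points beyond the same 1σ limit) is satisfied at point 4.

rule 3 at point 4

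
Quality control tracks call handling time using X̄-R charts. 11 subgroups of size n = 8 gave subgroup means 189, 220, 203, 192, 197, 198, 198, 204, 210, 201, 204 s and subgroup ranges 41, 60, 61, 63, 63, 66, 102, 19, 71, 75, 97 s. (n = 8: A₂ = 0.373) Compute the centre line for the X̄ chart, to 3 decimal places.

201.455

X̄̄ = (189 + 220 + 203 + 192 + 197 + 198 + 198 + 204 + 210 + 201 + 204) / 11 = 2216.0000 / 11 = 201.4545
CL = X̄̄ = 201.4545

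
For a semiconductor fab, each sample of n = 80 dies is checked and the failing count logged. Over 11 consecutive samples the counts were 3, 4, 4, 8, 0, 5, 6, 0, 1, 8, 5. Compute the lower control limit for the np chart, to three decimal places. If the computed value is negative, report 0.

0.000

p̄ = Σdᵢ / (k·n) = 44 / (11 × 80) = 0.05000
LCL = np̄ − 3·√(np̄(1−p̄)) = 4.0000 − 3 × 1.9494 = -1.8481 → 0 (negative, so LCL = 0)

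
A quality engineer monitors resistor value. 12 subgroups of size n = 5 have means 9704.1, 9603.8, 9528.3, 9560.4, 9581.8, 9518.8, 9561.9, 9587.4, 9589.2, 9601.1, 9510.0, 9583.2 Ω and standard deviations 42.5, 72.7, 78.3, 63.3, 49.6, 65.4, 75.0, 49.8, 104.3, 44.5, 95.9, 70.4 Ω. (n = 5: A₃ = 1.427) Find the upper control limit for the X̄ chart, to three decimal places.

X̄̄ = (9704.1 + 9603.8 + 9528.3 + 9560.4 + 9581.8 + 9518.8 + 9561.9 + 9587.4 + 9589.2 + 9601.1 + 9510.0 + 9583.2) / 12 = 9577.5000
s̄ = (42.5 + 72.7 + 78.3 + 63.3 + 49.6 + 65.4 + 75.0 + 49.8 + 104.3 + 44.5 + 95.9 + 70.4) / 12 = 67.6417
UCL = X̄̄ + A₃·s̄ = 9577.5000 + 1.427 × 67.6417 = 9674.0247

9674.025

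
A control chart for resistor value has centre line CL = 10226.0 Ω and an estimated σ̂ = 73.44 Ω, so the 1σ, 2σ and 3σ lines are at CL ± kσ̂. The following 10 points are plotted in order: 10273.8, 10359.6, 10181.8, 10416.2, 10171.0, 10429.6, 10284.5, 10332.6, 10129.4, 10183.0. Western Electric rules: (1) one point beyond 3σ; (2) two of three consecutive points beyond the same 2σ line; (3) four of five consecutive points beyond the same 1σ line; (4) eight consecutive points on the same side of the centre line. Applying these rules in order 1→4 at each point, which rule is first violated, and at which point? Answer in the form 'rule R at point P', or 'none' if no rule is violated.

rule 2 at point 6

Zone of each point (C = within 1σ̂, B = 1σ̂–2σ̂, A = 2σ̂–3σ̂, * = beyond 3σ̂; sign = side of CL): 1:+C, 2:+B, 3:-C, 4:+A, 5:-C, 6:+A, 7:+C, 8:+B, 9:-B, 10:-C
Rule 2 (two of three consecutive points beyond the same 2σ limit) is satisfied at point 6.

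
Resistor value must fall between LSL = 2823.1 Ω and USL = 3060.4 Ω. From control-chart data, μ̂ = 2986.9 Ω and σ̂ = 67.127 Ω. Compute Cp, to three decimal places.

0.589

Cp = (USL − LSL) / (6σ̂) = (3060.4 − 2823.1) / (6 × 67.127) = 237.3000 / 402.7620 = 0.5892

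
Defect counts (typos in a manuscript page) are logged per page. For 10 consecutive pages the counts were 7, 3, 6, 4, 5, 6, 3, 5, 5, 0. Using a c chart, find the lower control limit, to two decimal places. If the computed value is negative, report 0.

c̄ = (7 + 3 + 6 + 4 + 5 + 6 + 3 + 5 + 5 + 0) / 10 = 44 / 10 = 4.4000
LCL = c̄ − 3√c̄ = 4.4000 − 3 × 2.0976 = -1.8929 → 0 (cannot be negative)

0.00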